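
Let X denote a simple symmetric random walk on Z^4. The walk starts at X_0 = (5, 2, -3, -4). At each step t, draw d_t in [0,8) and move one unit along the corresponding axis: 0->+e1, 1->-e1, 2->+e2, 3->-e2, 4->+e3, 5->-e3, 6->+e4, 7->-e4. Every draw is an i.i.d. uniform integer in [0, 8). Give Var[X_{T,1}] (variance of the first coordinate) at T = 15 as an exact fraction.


Outcome values over d=0..7: [1, -1, 0, 0, 0, 0, 0, 0]
Σy = 0, Σy² = 2, M = 8
μ = 0/8 = 0,  σ² = 2/8 − (0)² = 1/4
Independent increments: Var[X_15] = 15·σ² = 15·(1/4) = 15/4

15/4


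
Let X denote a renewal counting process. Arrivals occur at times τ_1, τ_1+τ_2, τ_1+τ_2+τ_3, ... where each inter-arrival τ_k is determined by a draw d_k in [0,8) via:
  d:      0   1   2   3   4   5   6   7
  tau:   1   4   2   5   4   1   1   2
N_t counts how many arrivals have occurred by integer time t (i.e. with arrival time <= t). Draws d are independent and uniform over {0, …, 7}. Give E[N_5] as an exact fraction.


61819/32768

Inter-arrival values over d=0..7: [1, 4, 2, 5, 4, 1, 1, 2]
Each d has probability 1/8, so the pmf of τ is: f(1) = 3/8, f(2) = 1/4, f(4) = 1/4, f(5) = 1/8
Renewal equation for m(n) = E[N_n]: condition on τ_1 = k (if k <= n, one arrival plus a fresh copy on the remaining n−k steps): m(n) = F(n) + Σ_{k<=n} f(k)·m(n−k), where F(n) = P(τ <= n) and m(0) = 0
m(1) = F(1) = 3/8
m(2) = F(2) + f(1)·m(1) = 5/8 + 3/8·3/8 = 49/64
m(3) = F(3) + f(1)·m(2) + f(2)·m(1) = 5/8 + 3/8·49/64 + 1/4·3/8 = 515/512
m(4) = F(4) + f(1)·m(3) + f(2)·m(2) = 7/8 + 3/8·515/512 + 1/4·49/64 = 5913/4096
m(5) = F(5) + f(1)·m(4) + f(2)·m(3) + f(4)·m(1) = 1 + 3/8·5913/4096 + 1/4·515/512 + 1/4·3/8 = 61819/32768
E[N_5] = m(5) = 61819/32768


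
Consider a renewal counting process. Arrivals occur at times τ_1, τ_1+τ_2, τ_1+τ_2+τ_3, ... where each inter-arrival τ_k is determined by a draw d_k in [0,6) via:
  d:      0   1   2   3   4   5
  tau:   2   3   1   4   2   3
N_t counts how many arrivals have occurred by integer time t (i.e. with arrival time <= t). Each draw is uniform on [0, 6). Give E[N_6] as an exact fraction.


Inter-arrival values over d=0..5: [2, 3, 1, 4, 2, 3]
Each d has probability 1/6, so the pmf of τ is: f(1) = 1/6, f(2) = 1/3, f(3) = 1/3, f(4) = 1/6
Renewal equation for m(n) = E[N_n]: condition on τ_1 = k (if k <= n, one arrival plus a fresh copy on the remaining n−k steps): m(n) = F(n) + Σ_{k<=n} f(k)·m(n−k), where F(n) = P(τ <= n) and m(0) = 0
m(1) = F(1) = 1/6
m(2) = F(2) + f(1)·m(1) = 1/2 + 1/6·1/6 = 19/36
m(3) = F(3) + f(1)·m(2) + f(2)·m(1) = 5/6 + 1/6·19/36 + 1/3·1/6 = 211/216
m(4) = F(4) + f(1)·m(3) + f(2)·m(2) + f(3)·m(1) = 1 + 1/6·211/216 + 1/3·19/36 + 1/3·1/6 = 1807/1296
m(5) = F(5) + f(1)·m(4) + f(2)·m(3) + f(3)·m(2) + f(4)·m(1) = 1 + 1/6·1807/1296 + 1/3·211/216 + 1/3·19/36 + 1/6·1/6 = 13699/7776
m(6) = F(6) + f(1)·m(5) + f(2)·m(4) + f(3)·m(3) + f(4)·m(2) = 1 + 1/6·13699/7776 + 1/3·1807/1296 + 1/3·211/216 + 1/6·19/36 = 101335/46656
E[N_6] = m(6) = 101335/46656

101335/46656


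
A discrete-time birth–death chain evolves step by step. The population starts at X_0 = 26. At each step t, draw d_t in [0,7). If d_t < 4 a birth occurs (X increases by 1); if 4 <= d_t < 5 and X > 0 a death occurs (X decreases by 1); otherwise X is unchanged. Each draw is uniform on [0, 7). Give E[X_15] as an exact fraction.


X can drop by at most 1 per step and X_0 = 26 > T = 15, so X_t >= 26 − t >= 11 > 0 for every t <= 15: the floor at 0 (the 'and X > 0' condition) never binds. Hence X_15 = X_0 + Σ_{t<15} Y_t with i.i.d. increments Y_t = y(d_t) ∈ {+1, −1, 0}.
Outcome values over d=0..6: [1, 1, 1, 1, -1, 0, 0]
Σy = 3, Σy² = 5, M = 7
μ = 3/7 = 3/7,  σ² = 5/7 − (3/7)² = 26/49
E[X_15] = 26 + 15·(3/7) = 227/7

227/7


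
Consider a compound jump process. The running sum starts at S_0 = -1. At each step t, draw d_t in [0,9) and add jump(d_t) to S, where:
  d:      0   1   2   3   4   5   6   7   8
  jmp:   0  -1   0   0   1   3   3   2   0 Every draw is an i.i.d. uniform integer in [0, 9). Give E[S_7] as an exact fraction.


47/9

Outcome values over d=0..8: [0, -1, 0, 0, 1, 3, 3, 2, 0]
Σy = 8, Σy² = 24, M = 9
μ = 8/9 = 8/9,  σ² = 24/9 − (8/9)² = 152/81
E[S_7] = -1 + 7·(8/9) = 47/9


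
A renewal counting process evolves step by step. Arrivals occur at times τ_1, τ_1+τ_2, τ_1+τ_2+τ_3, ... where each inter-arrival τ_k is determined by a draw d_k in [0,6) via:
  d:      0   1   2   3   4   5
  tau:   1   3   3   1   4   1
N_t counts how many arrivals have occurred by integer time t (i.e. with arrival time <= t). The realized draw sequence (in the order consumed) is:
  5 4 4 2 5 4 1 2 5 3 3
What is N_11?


draw d_1=5: τ_1=1, arrival time A_1=1
draw d_2=4: τ_2=4, arrival time A_2=5
draw d_3=4: τ_3=4, arrival time A_3=9
draw d_4=2: τ_4=3, arrival time A_4=12
draw d_5=5: τ_5=1, arrival time A_5=13
draw d_6=4: τ_6=4, arrival time A_6=17
draw d_7=1: τ_7=3, arrival time A_7=20
draw d_8=2: τ_8=3, arrival time A_8=23
draw d_9=5: τ_9=1, arrival time A_9=24
draw d_10=3: τ_10=1, arrival time A_10=25
draw d_11=3: τ_11=1, arrival time A_11=26
N_t over t=0..11: 0:0 1:1 2:1 3:1 4:1 5:2 6:2 7:2 8:2 9:3 10:3 11:3

3


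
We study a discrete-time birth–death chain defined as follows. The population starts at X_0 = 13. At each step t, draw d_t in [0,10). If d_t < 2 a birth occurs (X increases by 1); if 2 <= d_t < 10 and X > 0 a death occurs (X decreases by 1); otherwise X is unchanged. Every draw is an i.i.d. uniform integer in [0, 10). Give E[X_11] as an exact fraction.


X can drop by at most 1 per step and X_0 = 13 > T = 11, so X_t >= 13 − t >= 2 > 0 for every t <= 11: the floor at 0 (the 'and X > 0' condition) never binds. Hence X_11 = X_0 + Σ_{t<11} Y_t with i.i.d. increments Y_t = y(d_t) ∈ {+1, −1, 0}.
Outcome values over d=0..9: [1, 1, -1, -1, -1, -1, -1, -1, -1, -1]
Σy = -6, Σy² = 10, M = 10
μ = -6/10 = -3/5,  σ² = 10/10 − (-3/5)² = 16/25
E[X_11] = 13 + 11·(-3/5) = 32/5

32/5


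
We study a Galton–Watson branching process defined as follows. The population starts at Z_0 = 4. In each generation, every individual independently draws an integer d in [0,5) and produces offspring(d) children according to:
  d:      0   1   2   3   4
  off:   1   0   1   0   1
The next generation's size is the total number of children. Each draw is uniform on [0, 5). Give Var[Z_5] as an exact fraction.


Outcome values over d=0..4: [1, 0, 1, 0, 1]
Σy = 3, Σy² = 3, M = 5
μ = 3/5 = 3/5,  σ² = 3/5 − (3/5)² = 6/25
V_0 = 0, E_0 = 4
V_1 = 6/25·E_0 + (3/5)²·V_0 = 24/25;  E_1 = 12/5
V_2 = 6/25·E_1 + (3/5)²·V_1 = 576/625;  E_2 = 36/25
V_3 = 6/25·E_2 + (3/5)²·V_2 = 10584/15625;  E_3 = 108/125
V_4 = 6/25·E_3 + (3/5)²·V_3 = 176256/390625;  E_4 = 324/625
V_5 = 6/25·E_4 + (3/5)²·V_4 = 2801304/9765625;  E_5 = 972/3125

2801304/9765625


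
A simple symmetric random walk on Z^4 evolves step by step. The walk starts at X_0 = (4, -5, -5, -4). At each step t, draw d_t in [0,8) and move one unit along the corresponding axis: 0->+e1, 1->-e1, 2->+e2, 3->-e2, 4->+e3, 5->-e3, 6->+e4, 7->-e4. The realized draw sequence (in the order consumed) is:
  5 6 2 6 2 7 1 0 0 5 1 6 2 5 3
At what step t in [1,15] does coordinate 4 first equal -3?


t=0: X=(4, -5, -5, -4), d=5 → -e3, X_1=(4, -5, -6, -4)
t=1: X=(4, -5, -6, -4), d=6 → +e4, X_2=(4, -5, -6, -3)
t=2: X=(4, -5, -6, -3), d=2 → +e2, X_3=(4, -4, -6, -3)
t=3: X=(4, -4, -6, -3), d=6 → +e4, X_4=(4, -4, -6, -2)
t=4: X=(4, -4, -6, -2), d=2 → +e2, X_5=(4, -3, -6, -2)
t=5: X=(4, -3, -6, -2), d=7 → -e4, X_6=(4, -3, -6, -3)
t=6: X=(4, -3, -6, -3), d=1 → -e1, X_7=(3, -3, -6, -3)
t=7: X=(3, -3, -6, -3), d=0 → +e1, X_8=(4, -3, -6, -3)
t=8: X=(4, -3, -6, -3), d=0 → +e1, X_9=(5, -3, -6, -3)
t=9: X=(5, -3, -6, -3), d=5 → -e3, X_10=(5, -3, -7, -3)
t=10: X=(5, -3, -7, -3), d=1 → -e1, X_11=(4, -3, -7, -3)
t=11: X=(4, -3, -7, -3), d=6 → +e4, X_12=(4, -3, -7, -2)
t=12: X=(4, -3, -7, -2), d=2 → +e2, X_13=(4, -2, -7, -2)
t=13: X=(4, -2, -7, -2), d=5 → -e3, X_14=(4, -2, -8, -2)
t=14: X=(4, -2, -8, -2), d=3 → -e2, X_15=(4, -3, -8, -2)

2


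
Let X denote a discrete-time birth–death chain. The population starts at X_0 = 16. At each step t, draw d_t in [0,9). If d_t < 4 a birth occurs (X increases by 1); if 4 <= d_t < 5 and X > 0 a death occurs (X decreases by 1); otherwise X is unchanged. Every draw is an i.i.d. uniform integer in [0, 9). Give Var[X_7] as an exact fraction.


28/9

X can drop by at most 1 per step and X_0 = 16 > T = 7, so X_t >= 16 − t >= 9 > 0 for every t <= 7: the floor at 0 (the 'and X > 0' condition) never binds. Hence X_7 = X_0 + Σ_{t<7} Y_t with i.i.d. increments Y_t = y(d_t) ∈ {+1, −1, 0}.
Outcome values over d=0..8: [1, 1, 1, 1, -1, 0, 0, 0, 0]
Σy = 3, Σy² = 5, M = 9
μ = 3/9 = 1/3,  σ² = 5/9 − (1/3)² = 4/9
Independent increments: Var[X_7] = 7·σ² = 7·(4/9) = 28/9


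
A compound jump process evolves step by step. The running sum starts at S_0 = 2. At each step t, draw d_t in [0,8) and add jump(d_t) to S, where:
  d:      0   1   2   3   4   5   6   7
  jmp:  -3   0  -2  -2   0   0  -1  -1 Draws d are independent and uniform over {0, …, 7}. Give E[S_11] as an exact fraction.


Outcome values over d=0..7: [-3, 0, -2, -2, 0, 0, -1, -1]
Σy = -9, Σy² = 19, M = 8
μ = -9/8 = -9/8,  σ² = 19/8 − (-9/8)² = 71/64
E[S_11] = 2 + 11·(-9/8) = -83/8

-83/8


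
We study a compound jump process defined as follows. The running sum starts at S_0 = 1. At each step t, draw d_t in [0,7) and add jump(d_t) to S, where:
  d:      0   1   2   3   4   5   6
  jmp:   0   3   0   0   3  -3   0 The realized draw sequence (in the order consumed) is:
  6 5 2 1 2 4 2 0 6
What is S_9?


t=0: S=1, d=6, jump=0, S_1=1
t=1: S=1, d=5, jump=-3, S_2=-2
t=2: S=-2, d=2, jump=0, S_3=-2
t=3: S=-2, d=1, jump=3, S_4=1
t=4: S=1, d=2, jump=0, S_5=1
t=5: S=1, d=4, jump=3, S_6=4
t=6: S=4, d=2, jump=0, S_7=4
t=7: S=4, d=0, jump=0, S_8=4
t=8: S=4, d=6, jump=0, S_9=4

4


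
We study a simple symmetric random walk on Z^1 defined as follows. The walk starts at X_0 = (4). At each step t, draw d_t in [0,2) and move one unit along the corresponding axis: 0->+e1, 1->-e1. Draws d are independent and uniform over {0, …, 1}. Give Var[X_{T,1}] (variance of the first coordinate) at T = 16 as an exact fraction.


Outcome values over d=0..1: [1, -1]
Σy = 0, Σy² = 2, M = 2
μ = 0/2 = 0,  σ² = 2/2 − (0)² = 1
Independent increments: Var[X_16] = 16·σ² = 16·(1) = 16

16


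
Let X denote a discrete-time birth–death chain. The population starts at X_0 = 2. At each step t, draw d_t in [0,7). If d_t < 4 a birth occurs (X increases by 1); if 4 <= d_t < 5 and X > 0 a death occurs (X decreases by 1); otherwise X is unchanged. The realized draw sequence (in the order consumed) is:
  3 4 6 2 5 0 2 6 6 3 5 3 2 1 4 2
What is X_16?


9

t=0: X=2, d=3 → birth, X_1=3
t=1: X=3, d=4 → death, X_2=2
t=2: X=2, d=6 → hold, X_3=2
t=3: X=2, d=2 → birth, X_4=3
t=4: X=3, d=5 → hold, X_5=3
t=5: X=3, d=0 → birth, X_6=4
t=6: X=4, d=2 → birth, X_7=5
t=7: X=5, d=6 → hold, X_8=5
t=8: X=5, d=6 → hold, X_9=5
t=9: X=5, d=3 → birth, X_10=6
t=10: X=6, d=5 → hold, X_11=6
t=11: X=6, d=3 → birth, X_12=7
t=12: X=7, d=2 → birth, X_13=8
t=13: X=8, d=1 → birth, X_14=9
t=14: X=9, d=4 → death, X_15=8
t=15: X=8, d=2 → birth, X_16=9


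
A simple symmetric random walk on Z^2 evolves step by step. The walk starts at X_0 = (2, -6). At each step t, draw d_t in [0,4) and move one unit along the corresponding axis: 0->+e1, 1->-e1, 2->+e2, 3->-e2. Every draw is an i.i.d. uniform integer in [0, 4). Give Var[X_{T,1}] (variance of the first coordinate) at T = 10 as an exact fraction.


5

Outcome values over d=0..3: [1, -1, 0, 0]
Σy = 0, Σy² = 2, M = 4
μ = 0/4 = 0,  σ² = 2/4 − (0)² = 1/2
Independent increments: Var[X_10] = 10·σ² = 10·(1/2) = 5


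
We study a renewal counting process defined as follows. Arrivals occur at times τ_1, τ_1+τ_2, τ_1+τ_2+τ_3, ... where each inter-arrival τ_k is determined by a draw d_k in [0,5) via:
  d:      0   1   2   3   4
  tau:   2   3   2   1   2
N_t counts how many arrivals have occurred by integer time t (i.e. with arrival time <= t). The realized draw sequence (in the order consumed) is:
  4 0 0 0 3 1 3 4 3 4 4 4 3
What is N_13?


7

draw d_1=4: τ_1=2, arrival time A_1=2
draw d_2=0: τ_2=2, arrival time A_2=4
draw d_3=0: τ_3=2, arrival time A_3=6
draw d_4=0: τ_4=2, arrival time A_4=8
draw d_5=3: τ_5=1, arrival time A_5=9
draw d_6=1: τ_6=3, arrival time A_6=12
draw d_7=3: τ_7=1, arrival time A_7=13
draw d_8=4: τ_8=2, arrival time A_8=15
draw d_9=3: τ_9=1, arrival time A_9=16
draw d_10=4: τ_10=2, arrival time A_10=18
draw d_11=4: τ_11=2, arrival time A_11=20
draw d_12=4: τ_12=2, arrival time A_12=22
draw d_13=3: τ_13=1, arrival time A_13=23
N_t over t=0..13: 0:0 1:0 2:1 3:1 4:2 5:2 6:3 7:3 8:4 9:5 10:5 11:5 12:6 13:7


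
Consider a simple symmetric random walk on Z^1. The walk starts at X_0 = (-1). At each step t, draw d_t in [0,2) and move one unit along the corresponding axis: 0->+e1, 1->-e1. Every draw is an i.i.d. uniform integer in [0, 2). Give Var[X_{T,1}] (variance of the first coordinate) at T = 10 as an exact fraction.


10

Outcome values over d=0..1: [1, -1]
Σy = 0, Σy² = 2, M = 2
μ = 0/2 = 0,  σ² = 2/2 − (0)² = 1
Independent increments: Var[X_10] = 10·σ² = 10·(1) = 10


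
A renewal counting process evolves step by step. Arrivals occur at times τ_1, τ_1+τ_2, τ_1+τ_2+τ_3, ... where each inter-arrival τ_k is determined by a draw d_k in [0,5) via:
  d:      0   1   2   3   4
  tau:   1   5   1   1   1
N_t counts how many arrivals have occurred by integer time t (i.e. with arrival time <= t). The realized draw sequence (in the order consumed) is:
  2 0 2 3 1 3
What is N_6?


draw d_1=2: τ_1=1, arrival time A_1=1
draw d_2=0: τ_2=1, arrival time A_2=2
draw d_3=2: τ_3=1, arrival time A_3=3
draw d_4=3: τ_4=1, arrival time A_4=4
draw d_5=1: τ_5=5, arrival time A_5=9
draw d_6=3: τ_6=1, arrival time A_6=10
N_t over t=0..6: 0:0 1:1 2:2 3:3 4:4 5:4 6:4

4


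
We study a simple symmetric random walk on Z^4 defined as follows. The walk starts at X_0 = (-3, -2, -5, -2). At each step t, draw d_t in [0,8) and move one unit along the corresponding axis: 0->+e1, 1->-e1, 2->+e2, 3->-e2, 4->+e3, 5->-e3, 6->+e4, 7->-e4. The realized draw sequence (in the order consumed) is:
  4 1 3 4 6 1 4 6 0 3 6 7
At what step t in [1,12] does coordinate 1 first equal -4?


t=0: X=(-3, -2, -5, -2), d=4 → +e3, X_1=(-3, -2, -4, -2)
t=1: X=(-3, -2, -4, -2), d=1 → -e1, X_2=(-4, -2, -4, -2)
t=2: X=(-4, -2, -4, -2), d=3 → -e2, X_3=(-4, -3, -4, -2)
t=3: X=(-4, -3, -4, -2), d=4 → +e3, X_4=(-4, -3, -3, -2)
t=4: X=(-4, -3, -3, -2), d=6 → +e4, X_5=(-4, -3, -3, -1)
t=5: X=(-4, -3, -3, -1), d=1 → -e1, X_6=(-5, -3, -3, -1)
t=6: X=(-5, -3, -3, -1), d=4 → +e3, X_7=(-5, -3, -2, -1)
t=7: X=(-5, -3, -2, -1), d=6 → +e4, X_8=(-5, -3, -2, 0)
t=8: X=(-5, -3, -2, 0), d=0 → +e1, X_9=(-4, -3, -2, 0)
t=9: X=(-4, -3, -2, 0), d=3 → -e2, X_10=(-4, -4, -2, 0)
t=10: X=(-4, -4, -2, 0), d=6 → +e4, X_11=(-4, -4, -2, 1)
t=11: X=(-4, -4, -2, 1), d=7 → -e4, X_12=(-4, -4, -2, 0)

2


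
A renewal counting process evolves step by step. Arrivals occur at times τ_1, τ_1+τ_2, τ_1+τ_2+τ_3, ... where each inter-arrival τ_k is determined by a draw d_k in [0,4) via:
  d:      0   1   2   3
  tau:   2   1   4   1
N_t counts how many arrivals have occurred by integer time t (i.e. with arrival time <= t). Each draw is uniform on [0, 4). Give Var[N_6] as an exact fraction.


Inter-arrival values over d=0..3: [2, 1, 4, 1]
Each d has probability 1/4, so the pmf of τ is: f(1) = 1/2, f(2) = 1/4, f(4) = 1/4
Let p_n(j) = P(N_n = j), with p_0 = [1]. Condition on τ_1: p_n(0) = P(τ > n), and for j >= 1, p_n(j) = Σ_{k<=n} f(k)·p_{n−k}(j−1)
p_1 = [1/2, 1/2]  (j = 0..1)
p_2 = [1/4, 1/2, 1/4]  (j = 0..2)
p_3 = [1/4, 1/4, 3/8, 1/8]  (j = 0..3)
p_4 = [0, 7/16, 1/4, 1/4, 1/16]  (j = 0..4)
p_5 = [0, 3/16, 13/32, 7/32, 5/32, 1/32]  (j = 0..5)
p_6 = [0, 1/16, 21/64, 21/64, 11/64, 3/32, 1/64]  (j = 0..6)
E[N_6] = Σ j·p_6(j) = 189/64;  E[N_6²] = Σ j²·p_6(j) = 639/64
Var[N_6] = 639/64 − (189/64)² = 5175/4096

5175/4096


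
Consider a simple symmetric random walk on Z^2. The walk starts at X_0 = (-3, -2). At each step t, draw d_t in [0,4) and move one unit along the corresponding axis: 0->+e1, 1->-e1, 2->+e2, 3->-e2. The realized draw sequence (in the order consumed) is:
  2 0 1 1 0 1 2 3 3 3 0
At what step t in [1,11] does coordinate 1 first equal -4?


4

t=0: X=(-3, -2), d=2 → +e2, X_1=(-3, -1)
t=1: X=(-3, -1), d=0 → +e1, X_2=(-2, -1)
t=2: X=(-2, -1), d=1 → -e1, X_3=(-3, -1)
t=3: X=(-3, -1), d=1 → -e1, X_4=(-4, -1)
t=4: X=(-4, -1), d=0 → +e1, X_5=(-3, -1)
t=5: X=(-3, -1), d=1 → -e1, X_6=(-4, -1)
t=6: X=(-4, -1), d=2 → +e2, X_7=(-4, 0)
t=7: X=(-4, 0), d=3 → -e2, X_8=(-4, -1)
t=8: X=(-4, -1), d=3 → -e2, X_9=(-4, -2)
t=9: X=(-4, -2), d=3 → -e2, X_10=(-4, -3)
t=10: X=(-4, -3), d=0 → +e1, X_11=(-3, -3)


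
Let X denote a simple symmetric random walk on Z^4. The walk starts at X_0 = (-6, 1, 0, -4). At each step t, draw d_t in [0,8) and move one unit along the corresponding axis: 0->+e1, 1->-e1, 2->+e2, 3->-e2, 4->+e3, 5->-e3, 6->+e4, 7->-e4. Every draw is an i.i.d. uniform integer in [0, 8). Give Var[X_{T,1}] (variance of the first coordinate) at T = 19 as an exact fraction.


Outcome values over d=0..7: [1, -1, 0, 0, 0, 0, 0, 0]
Σy = 0, Σy² = 2, M = 8
μ = 0/8 = 0,  σ² = 2/8 − (0)² = 1/4
Independent increments: Var[X_19] = 19·σ² = 19·(1/4) = 19/4

19/4


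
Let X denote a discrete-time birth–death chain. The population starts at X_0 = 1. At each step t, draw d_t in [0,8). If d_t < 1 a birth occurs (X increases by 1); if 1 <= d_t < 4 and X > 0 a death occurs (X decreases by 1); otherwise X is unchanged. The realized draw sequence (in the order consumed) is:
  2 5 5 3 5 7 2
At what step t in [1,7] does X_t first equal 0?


1

t=0: X=1, d=2 → death, X_1=0
t=1: X=0, d=5 → hold, X_2=0
t=2: X=0, d=5 → hold, X_3=0
t=3: X=0, d=3 → hold, X_4=0
t=4: X=0, d=5 → hold, X_5=0
t=5: X=0, d=7 → hold, X_6=0
t=6: X=0, d=2 → hold, X_7=0


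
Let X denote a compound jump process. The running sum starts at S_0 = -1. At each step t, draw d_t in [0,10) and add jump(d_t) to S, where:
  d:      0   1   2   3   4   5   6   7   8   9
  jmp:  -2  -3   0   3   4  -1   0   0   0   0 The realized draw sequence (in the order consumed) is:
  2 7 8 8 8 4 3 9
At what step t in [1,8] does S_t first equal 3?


6

t=0: S=-1, d=2, jump=0, S_1=-1
t=1: S=-1, d=7, jump=0, S_2=-1
t=2: S=-1, d=8, jump=0, S_3=-1
t=3: S=-1, d=8, jump=0, S_4=-1
t=4: S=-1, d=8, jump=0, S_5=-1
t=5: S=-1, d=4, jump=4, S_6=3
t=6: S=3, d=3, jump=3, S_7=6
t=7: S=6, d=9, jump=0, S_8=6


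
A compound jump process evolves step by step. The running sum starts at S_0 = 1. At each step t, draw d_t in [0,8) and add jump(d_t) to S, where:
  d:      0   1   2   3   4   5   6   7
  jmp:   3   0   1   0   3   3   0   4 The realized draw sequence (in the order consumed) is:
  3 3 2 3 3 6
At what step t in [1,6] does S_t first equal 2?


t=0: S=1, d=3, jump=0, S_1=1
t=1: S=1, d=3, jump=0, S_2=1
t=2: S=1, d=2, jump=1, S_3=2
t=3: S=2, d=3, jump=0, S_4=2
t=4: S=2, d=3, jump=0, S_5=2
t=5: S=2, d=6, jump=0, S_6=2

3


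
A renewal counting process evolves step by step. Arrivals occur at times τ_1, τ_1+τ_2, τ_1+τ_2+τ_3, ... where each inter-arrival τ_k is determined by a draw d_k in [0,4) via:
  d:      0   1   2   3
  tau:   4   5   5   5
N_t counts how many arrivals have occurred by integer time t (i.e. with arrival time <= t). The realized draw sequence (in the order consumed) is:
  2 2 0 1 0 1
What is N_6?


draw d_1=2: τ_1=5, arrival time A_1=5
draw d_2=2: τ_2=5, arrival time A_2=10
draw d_3=0: τ_3=4, arrival time A_3=14
draw d_4=1: τ_4=5, arrival time A_4=19
draw d_5=0: τ_5=4, arrival time A_5=23
draw d_6=1: τ_6=5, arrival time A_6=28
N_t over t=0..6: 0:0 1:0 2:0 3:0 4:0 5:1 6:1

1


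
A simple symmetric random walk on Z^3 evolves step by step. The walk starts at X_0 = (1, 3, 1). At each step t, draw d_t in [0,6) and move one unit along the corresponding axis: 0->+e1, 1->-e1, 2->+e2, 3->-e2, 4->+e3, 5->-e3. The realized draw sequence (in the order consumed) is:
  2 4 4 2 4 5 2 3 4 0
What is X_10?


t=0: X=(1, 3, 1), d=2 → +e2, X_1=(1, 4, 1)
t=1: X=(1, 4, 1), d=4 → +e3, X_2=(1, 4, 2)
t=2: X=(1, 4, 2), d=4 → +e3, X_3=(1, 4, 3)
t=3: X=(1, 4, 3), d=2 → +e2, X_4=(1, 5, 3)
t=4: X=(1, 5, 3), d=4 → +e3, X_5=(1, 5, 4)
t=5: X=(1, 5, 4), d=5 → -e3, X_6=(1, 5, 3)
t=6: X=(1, 5, 3), d=2 → +e2, X_7=(1, 6, 3)
t=7: X=(1, 6, 3), d=3 → -e2, X_8=(1, 5, 3)
t=8: X=(1, 5, 3), d=4 → +e3, X_9=(1, 5, 4)
t=9: X=(1, 5, 4), d=0 → +e1, X_10=(2, 5, 4)

(2, 5, 4)


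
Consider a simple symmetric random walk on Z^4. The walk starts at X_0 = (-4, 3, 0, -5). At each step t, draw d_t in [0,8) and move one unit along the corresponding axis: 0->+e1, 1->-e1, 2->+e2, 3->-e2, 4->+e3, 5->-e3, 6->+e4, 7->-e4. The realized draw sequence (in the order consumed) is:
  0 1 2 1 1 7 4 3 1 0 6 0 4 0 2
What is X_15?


t=0: X=(-4, 3, 0, -5), d=0 → +e1, X_1=(-3, 3, 0, -5)
t=1: X=(-3, 3, 0, -5), d=1 → -e1, X_2=(-4, 3, 0, -5)
t=2: X=(-4, 3, 0, -5), d=2 → +e2, X_3=(-4, 4, 0, -5)
t=3: X=(-4, 4, 0, -5), d=1 → -e1, X_4=(-5, 4, 0, -5)
t=4: X=(-5, 4, 0, -5), d=1 → -e1, X_5=(-6, 4, 0, -5)
t=5: X=(-6, 4, 0, -5), d=7 → -e4, X_6=(-6, 4, 0, -6)
t=6: X=(-6, 4, 0, -6), d=4 → +e3, X_7=(-6, 4, 1, -6)
t=7: X=(-6, 4, 1, -6), d=3 → -e2, X_8=(-6, 3, 1, -6)
t=8: X=(-6, 3, 1, -6), d=1 → -e1, X_9=(-7, 3, 1, -6)
t=9: X=(-7, 3, 1, -6), d=0 → +e1, X_10=(-6, 3, 1, -6)
t=10: X=(-6, 3, 1, -6), d=6 → +e4, X_11=(-6, 3, 1, -5)
t=11: X=(-6, 3, 1, -5), d=0 → +e1, X_12=(-5, 3, 1, -5)
t=12: X=(-5, 3, 1, -5), d=4 → +e3, X_13=(-5, 3, 2, -5)
t=13: X=(-5, 3, 2, -5), d=0 → +e1, X_14=(-4, 3, 2, -5)
t=14: X=(-4, 3, 2, -5), d=2 → +e2, X_15=(-4, 4, 2, -5)

(-4, 4, 2, -5)


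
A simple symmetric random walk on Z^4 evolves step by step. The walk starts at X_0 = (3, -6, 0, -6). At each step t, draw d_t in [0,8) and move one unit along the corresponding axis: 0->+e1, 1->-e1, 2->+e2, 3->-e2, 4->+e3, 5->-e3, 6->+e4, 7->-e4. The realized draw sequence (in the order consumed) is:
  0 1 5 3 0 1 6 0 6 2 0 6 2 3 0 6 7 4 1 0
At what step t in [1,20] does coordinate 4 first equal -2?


16

t=0: X=(3, -6, 0, -6), d=0 → +e1, X_1=(4, -6, 0, -6)
t=1: X=(4, -6, 0, -6), d=1 → -e1, X_2=(3, -6, 0, -6)
t=2: X=(3, -6, 0, -6), d=5 → -e3, X_3=(3, -6, -1, -6)
t=3: X=(3, -6, -1, -6), d=3 → -e2, X_4=(3, -7, -1, -6)
t=4: X=(3, -7, -1, -6), d=0 → +e1, X_5=(4, -7, -1, -6)
t=5: X=(4, -7, -1, -6), d=1 → -e1, X_6=(3, -7, -1, -6)
t=6: X=(3, -7, -1, -6), d=6 → +e4, X_7=(3, -7, -1, -5)
t=7: X=(3, -7, -1, -5), d=0 → +e1, X_8=(4, -7, -1, -5)
t=8: X=(4, -7, -1, -5), d=6 → +e4, X_9=(4, -7, -1, -4)
t=9: X=(4, -7, -1, -4), d=2 → +e2, X_10=(4, -6, -1, -4)
t=10: X=(4, -6, -1, -4), d=0 → +e1, X_11=(5, -6, -1, -4)
t=11: X=(5, -6, -1, -4), d=6 → +e4, X_12=(5, -6, -1, -3)
t=12: X=(5, -6, -1, -3), d=2 → +e2, X_13=(5, -5, -1, -3)
t=13: X=(5, -5, -1, -3), d=3 → -e2, X_14=(5, -6, -1, -3)
t=14: X=(5, -6, -1, -3), d=0 → +e1, X_15=(6, -6, -1, -3)
t=15: X=(6, -6, -1, -3), d=6 → +e4, X_16=(6, -6, -1, -2)
t=16: X=(6, -6, -1, -2), d=7 → -e4, X_17=(6, -6, -1, -3)
t=17: X=(6, -6, -1, -3), d=4 → +e3, X_18=(6, -6, 0, -3)
t=18: X=(6, -6, 0, -3), d=1 → -e1, X_19=(5, -6, 0, -3)
t=19: X=(5, -6, 0, -3), d=0 → +e1, X_20=(6, -6, 0, -3)


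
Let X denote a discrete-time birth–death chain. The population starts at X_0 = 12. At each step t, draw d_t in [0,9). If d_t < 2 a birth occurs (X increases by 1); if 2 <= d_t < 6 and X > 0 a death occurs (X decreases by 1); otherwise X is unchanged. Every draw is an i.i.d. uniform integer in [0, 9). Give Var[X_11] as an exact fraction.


X can drop by at most 1 per step and X_0 = 12 > T = 11, so X_t >= 12 − t >= 1 > 0 for every t <= 11: the floor at 0 (the 'and X > 0' condition) never binds. Hence X_11 = X_0 + Σ_{t<11} Y_t with i.i.d. increments Y_t = y(d_t) ∈ {+1, −1, 0}.
Outcome values over d=0..8: [1, 1, -1, -1, -1, -1, 0, 0, 0]
Σy = -2, Σy² = 6, M = 9
μ = -2/9 = -2/9,  σ² = 6/9 − (-2/9)² = 50/81
Independent increments: Var[X_11] = 11·σ² = 11·(50/81) = 550/81

550/81


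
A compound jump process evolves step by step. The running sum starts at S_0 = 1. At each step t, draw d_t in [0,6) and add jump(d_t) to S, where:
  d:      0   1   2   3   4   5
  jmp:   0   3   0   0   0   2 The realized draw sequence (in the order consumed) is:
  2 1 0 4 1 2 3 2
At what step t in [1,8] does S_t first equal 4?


2

t=0: S=1, d=2, jump=0, S_1=1
t=1: S=1, d=1, jump=3, S_2=4
t=2: S=4, d=0, jump=0, S_3=4
t=3: S=4, d=4, jump=0, S_4=4
t=4: S=4, d=1, jump=3, S_5=7
t=5: S=7, d=2, jump=0, S_6=7
t=6: S=7, d=3, jump=0, S_7=7
t=7: S=7, d=2, jump=0, S_8=7


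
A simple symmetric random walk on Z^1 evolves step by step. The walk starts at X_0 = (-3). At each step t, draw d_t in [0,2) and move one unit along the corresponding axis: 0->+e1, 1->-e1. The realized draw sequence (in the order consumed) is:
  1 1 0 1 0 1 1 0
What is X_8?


(-5)

t=0: X=(-3), d=1 → -e1, X_1=(-4)
t=1: X=(-4), d=1 → -e1, X_2=(-5)
t=2: X=(-5), d=0 → +e1, X_3=(-4)
t=3: X=(-4), d=1 → -e1, X_4=(-5)
t=4: X=(-5), d=0 → +e1, X_5=(-4)
t=5: X=(-4), d=1 → -e1, X_6=(-5)
t=6: X=(-5), d=1 → -e1, X_7=(-6)
t=7: X=(-6), d=0 → +e1, X_8=(-5)


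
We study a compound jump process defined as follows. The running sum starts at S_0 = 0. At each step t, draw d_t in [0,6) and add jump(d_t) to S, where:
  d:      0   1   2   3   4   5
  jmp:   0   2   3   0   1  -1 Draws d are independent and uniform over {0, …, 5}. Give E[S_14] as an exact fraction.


35/3

Outcome values over d=0..5: [0, 2, 3, 0, 1, -1]
Σy = 5, Σy² = 15, M = 6
μ = 5/6 = 5/6,  σ² = 15/6 − (5/6)² = 65/36
E[S_14] = 0 + 14·(5/6) = 35/3


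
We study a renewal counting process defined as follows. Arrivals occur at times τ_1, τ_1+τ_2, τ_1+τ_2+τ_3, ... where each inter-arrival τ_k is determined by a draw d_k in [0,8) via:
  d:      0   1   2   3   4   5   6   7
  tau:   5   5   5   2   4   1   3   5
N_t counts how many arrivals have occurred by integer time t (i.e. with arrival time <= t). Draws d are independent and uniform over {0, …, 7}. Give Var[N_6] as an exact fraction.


22489892639/68719476736

Inter-arrival values over d=0..7: [5, 5, 5, 2, 4, 1, 3, 5]
Each d has probability 1/8, so the pmf of τ is: f(1) = 1/8, f(2) = 1/8, f(3) = 1/8, f(4) = 1/8, f(5) = 1/2
Let p_n(j) = P(N_n = j), with p_0 = [1]. Condition on τ_1: p_n(0) = P(τ > n), and for j >= 1, p_n(j) = Σ_{k<=n} f(k)·p_{n−k}(j−1)
p_1 = [7/8, 1/8]  (j = 0..1)
p_2 = [3/4, 15/64, 1/64]  (j = 0..2)
p_3 = [5/8, 21/64, 23/512, 1/512]  (j = 0..3)
p_4 = [1/2, 13/32, 11/128, 31/4096, 1/4096]  (j = 0..4)
p_5 = [0, 27/32, 35/256, 75/4096, 39/32768, 1/32768]  (j = 0..5)
p_6 = [0, 43/64, 37/128, 145/4096, 57/16384, 47/262144, 1/262144]  (j = 0..6)
E[N_6] = Σ j·p_6(j) = 359409/262144;  E[N_6²] = Σ j²·p_6(j) = 578555/262144
Var[N_6] = 578555/262144 − (359409/262144)² = 22489892639/68719476736


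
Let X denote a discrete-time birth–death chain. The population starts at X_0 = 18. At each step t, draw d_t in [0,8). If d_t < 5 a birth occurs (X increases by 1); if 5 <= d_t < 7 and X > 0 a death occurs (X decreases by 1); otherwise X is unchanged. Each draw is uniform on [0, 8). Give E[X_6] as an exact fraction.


X can drop by at most 1 per step and X_0 = 18 > T = 6, so X_t >= 18 − t >= 12 > 0 for every t <= 6: the floor at 0 (the 'and X > 0' condition) never binds. Hence X_6 = X_0 + Σ_{t<6} Y_t with i.i.d. increments Y_t = y(d_t) ∈ {+1, −1, 0}.
Outcome values over d=0..7: [1, 1, 1, 1, 1, -1, -1, 0]
Σy = 3, Σy² = 7, M = 8
μ = 3/8 = 3/8,  σ² = 7/8 − (3/8)² = 47/64
E[X_6] = 18 + 6·(3/8) = 81/4

81/4


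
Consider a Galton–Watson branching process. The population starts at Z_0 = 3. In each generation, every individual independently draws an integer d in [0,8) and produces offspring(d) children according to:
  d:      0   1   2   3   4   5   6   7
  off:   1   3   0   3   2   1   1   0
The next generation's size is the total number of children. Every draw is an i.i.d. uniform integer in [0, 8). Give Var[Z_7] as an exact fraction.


2433790876523061/4398046511104

Outcome values over d=0..7: [1, 3, 0, 3, 2, 1, 1, 0]
Σy = 11, Σy² = 25, M = 8
μ = 11/8 = 11/8,  σ² = 25/8 − (11/8)² = 79/64
V_0 = 0, E_0 = 3
V_1 = 79/64·E_0 + (11/8)²·V_0 = 237/64;  E_1 = 33/8
V_2 = 79/64·E_1 + (11/8)²·V_1 = 49533/4096;  E_2 = 363/64
V_3 = 79/64·E_2 + (11/8)²·V_2 = 7828821/262144;  E_3 = 3993/512
V_4 = 79/64·E_3 + (11/8)²·V_3 = 1108796205/16777216;  E_4 = 43923/4096
V_5 = 79/64·E_4 + (11/8)²·V_4 = 148377120837/1073741824;  E_5 = 483153/32768
V_6 = 79/64·E_5 + (11/8)²·V_5 = 19204356264093/68719476736;  E_6 = 5314683/262144
V_7 = 79/64·E_6 + (11/8)²·V_6 = 2433790876523061/4398046511104;  E_7 = 58461513/2097152


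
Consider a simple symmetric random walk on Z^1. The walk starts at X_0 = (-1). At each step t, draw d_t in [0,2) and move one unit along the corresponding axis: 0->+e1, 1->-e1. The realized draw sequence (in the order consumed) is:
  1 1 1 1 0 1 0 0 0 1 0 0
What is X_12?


t=0: X=(-1), d=1 → -e1, X_1=(-2)
t=1: X=(-2), d=1 → -e1, X_2=(-3)
t=2: X=(-3), d=1 → -e1, X_3=(-4)
t=3: X=(-4), d=1 → -e1, X_4=(-5)
t=4: X=(-5), d=0 → +e1, X_5=(-4)
t=5: X=(-4), d=1 → -e1, X_6=(-5)
t=6: X=(-5), d=0 → +e1, X_7=(-4)
t=7: X=(-4), d=0 → +e1, X_8=(-3)
t=8: X=(-3), d=0 → +e1, X_9=(-2)
t=9: X=(-2), d=1 → -e1, X_10=(-3)
t=10: X=(-3), d=0 → +e1, X_11=(-2)
t=11: X=(-2), d=0 → +e1, X_12=(-1)

(-1)


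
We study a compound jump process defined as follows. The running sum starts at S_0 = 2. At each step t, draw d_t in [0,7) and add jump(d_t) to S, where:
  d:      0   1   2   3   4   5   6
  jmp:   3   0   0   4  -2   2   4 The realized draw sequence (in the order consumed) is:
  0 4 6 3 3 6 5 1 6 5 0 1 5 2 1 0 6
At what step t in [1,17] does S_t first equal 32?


t=0: S=2, d=0, jump=3, S_1=5
t=1: S=5, d=4, jump=-2, S_2=3
t=2: S=3, d=6, jump=4, S_3=7
t=3: S=7, d=3, jump=4, S_4=11
t=4: S=11, d=3, jump=4, S_5=15
t=5: S=15, d=6, jump=4, S_6=19
t=6: S=19, d=5, jump=2, S_7=21
t=7: S=21, d=1, jump=0, S_8=21
t=8: S=21, d=6, jump=4, S_9=25
t=9: S=25, d=5, jump=2, S_10=27
t=10: S=27, d=0, jump=3, S_11=30
t=11: S=30, d=1, jump=0, S_12=30
t=12: S=30, d=5, jump=2, S_13=32
t=13: S=32, d=2, jump=0, S_14=32
t=14: S=32, d=1, jump=0, S_15=32
t=15: S=32, d=0, jump=3, S_16=35
t=16: S=35, d=6, jump=4, S_17=39

13


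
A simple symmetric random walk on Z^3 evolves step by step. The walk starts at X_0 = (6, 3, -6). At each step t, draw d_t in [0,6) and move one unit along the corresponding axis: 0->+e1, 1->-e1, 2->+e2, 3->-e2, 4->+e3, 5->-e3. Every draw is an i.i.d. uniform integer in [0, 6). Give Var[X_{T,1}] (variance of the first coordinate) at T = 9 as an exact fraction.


Outcome values over d=0..5: [1, -1, 0, 0, 0, 0]
Σy = 0, Σy² = 2, M = 6
μ = 0/6 = 0,  σ² = 2/6 − (0)² = 1/3
Independent increments: Var[X_9] = 9·σ² = 9·(1/3) = 3

3


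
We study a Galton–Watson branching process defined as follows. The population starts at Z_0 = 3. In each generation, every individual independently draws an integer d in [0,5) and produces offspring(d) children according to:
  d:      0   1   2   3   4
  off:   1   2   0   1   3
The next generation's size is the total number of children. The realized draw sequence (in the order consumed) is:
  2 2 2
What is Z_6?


gen 0: Z_0=3, draws=[2, 2, 2], offspring=[0, 0, 0], Z_1=0
gen 1: Z_1=0, draws=[], offspring=[], Z_2=0
gen 2: Z_2=0, draws=[], offspring=[], Z_3=0
gen 3: Z_3=0, draws=[], offspring=[], Z_4=0
gen 4: Z_4=0, draws=[], offspring=[], Z_5=0
gen 5: Z_5=0, draws=[], offspring=[], Z_6=0

0


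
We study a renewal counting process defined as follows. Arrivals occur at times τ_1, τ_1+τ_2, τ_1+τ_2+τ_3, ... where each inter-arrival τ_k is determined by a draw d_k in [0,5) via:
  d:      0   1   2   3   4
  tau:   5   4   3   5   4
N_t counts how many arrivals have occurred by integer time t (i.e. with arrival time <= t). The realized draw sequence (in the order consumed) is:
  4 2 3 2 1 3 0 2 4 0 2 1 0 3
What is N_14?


draw d_1=4: τ_1=4, arrival time A_1=4
draw d_2=2: τ_2=3, arrival time A_2=7
draw d_3=3: τ_3=5, arrival time A_3=12
draw d_4=2: τ_4=3, arrival time A_4=15
draw d_5=1: τ_5=4, arrival time A_5=19
draw d_6=3: τ_6=5, arrival time A_6=24
draw d_7=0: τ_7=5, arrival time A_7=29
draw d_8=2: τ_8=3, arrival time A_8=32
draw d_9=4: τ_9=4, arrival time A_9=36
draw d_10=0: τ_10=5, arrival time A_10=41
draw d_11=2: τ_11=3, arrival time A_11=44
draw d_12=1: τ_12=4, arrival time A_12=48
draw d_13=0: τ_13=5, arrival time A_13=53
draw d_14=3: τ_14=5, arrival time A_14=58
N_t over t=0..14: 0:0 1:0 2:0 3:0 4:1 5:1 6:1 7:2 8:2 9:2 10:2 11:2 12:3 13:3 14:3

3


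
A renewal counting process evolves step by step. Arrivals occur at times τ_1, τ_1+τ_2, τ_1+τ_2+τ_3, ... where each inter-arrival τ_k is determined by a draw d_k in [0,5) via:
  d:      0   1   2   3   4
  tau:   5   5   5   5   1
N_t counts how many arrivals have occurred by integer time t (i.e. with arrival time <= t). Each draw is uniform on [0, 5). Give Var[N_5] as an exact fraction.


Inter-arrival values over d=0..4: [5, 5, 5, 5, 1]
Each d has probability 1/5, so the pmf of τ is: f(1) = 1/5, f(5) = 4/5
Let p_n(j) = P(N_n = j), with p_0 = [1]. Condition on τ_1: p_n(0) = P(τ > n), and for j >= 1, p_n(j) = Σ_{k<=n} f(k)·p_{n−k}(j−1)
p_1 = [4/5, 1/5]  (j = 0..1)
p_2 = [4/5, 4/25, 1/25]  (j = 0..2)
p_3 = [4/5, 4/25, 4/125, 1/125]  (j = 0..3)
p_4 = [4/5, 4/25, 4/125, 4/625, 1/625]  (j = 0..4)
p_5 = [0, 24/25, 4/125, 4/625, 4/3125, 1/3125]  (j = 0..5)
E[N_5] = Σ j·p_5(j) = 3281/3125;  E[N_5²] = Σ j²·p_5(j) = 3669/3125
Var[N_5] = 3669/3125 − (3281/3125)² = 700664/9765625

700664/9765625


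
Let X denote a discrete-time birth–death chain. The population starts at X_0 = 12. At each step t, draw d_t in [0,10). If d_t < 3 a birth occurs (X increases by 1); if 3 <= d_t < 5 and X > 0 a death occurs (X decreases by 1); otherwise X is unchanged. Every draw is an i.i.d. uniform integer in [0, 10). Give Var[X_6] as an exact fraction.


147/50

X can drop by at most 1 per step and X_0 = 12 > T = 6, so X_t >= 12 − t >= 6 > 0 for every t <= 6: the floor at 0 (the 'and X > 0' condition) never binds. Hence X_6 = X_0 + Σ_{t<6} Y_t with i.i.d. increments Y_t = y(d_t) ∈ {+1, −1, 0}.
Outcome values over d=0..9: [1, 1, 1, -1, -1, 0, 0, 0, 0, 0]
Σy = 1, Σy² = 5, M = 10
μ = 1/10 = 1/10,  σ² = 5/10 − (1/10)² = 49/100
Independent increments: Var[X_6] = 6·σ² = 6·(49/100) = 147/50


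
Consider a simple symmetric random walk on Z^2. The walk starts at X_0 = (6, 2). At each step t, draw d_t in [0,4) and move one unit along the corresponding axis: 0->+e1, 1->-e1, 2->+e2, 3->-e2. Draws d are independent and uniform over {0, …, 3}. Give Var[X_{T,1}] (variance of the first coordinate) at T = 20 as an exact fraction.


10

Outcome values over d=0..3: [1, -1, 0, 0]
Σy = 0, Σy² = 2, M = 4
μ = 0/4 = 0,  σ² = 2/4 − (0)² = 1/2
Independent increments: Var[X_20] = 20·σ² = 20·(1/2) = 10


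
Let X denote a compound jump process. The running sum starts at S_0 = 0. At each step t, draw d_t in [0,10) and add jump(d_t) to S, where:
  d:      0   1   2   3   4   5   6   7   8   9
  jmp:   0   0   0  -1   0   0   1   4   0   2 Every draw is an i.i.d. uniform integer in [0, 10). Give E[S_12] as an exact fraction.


36/5

Outcome values over d=0..9: [0, 0, 0, -1, 0, 0, 1, 4, 0, 2]
Σy = 6, Σy² = 22, M = 10
μ = 6/10 = 3/5,  σ² = 22/10 − (3/5)² = 46/25
E[S_12] = 0 + 12·(3/5) = 36/5


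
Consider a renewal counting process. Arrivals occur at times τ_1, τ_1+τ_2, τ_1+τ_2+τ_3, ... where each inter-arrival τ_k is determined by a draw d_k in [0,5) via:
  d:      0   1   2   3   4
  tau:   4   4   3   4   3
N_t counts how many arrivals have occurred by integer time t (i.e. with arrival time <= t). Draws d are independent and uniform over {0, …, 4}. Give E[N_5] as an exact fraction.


Inter-arrival values over d=0..4: [4, 4, 3, 4, 3]
Each d has probability 1/5, so the pmf of τ is: f(3) = 2/5, f(4) = 3/5
Renewal equation for m(n) = E[N_n]: condition on τ_1 = k (if k <= n, one arrival plus a fresh copy on the remaining n−k steps): m(n) = F(n) + Σ_{k<=n} f(k)·m(n−k), where F(n) = P(τ <= n) and m(0) = 0
m(1) = F(1) = 0
m(2) = F(2) = 0
m(3) = F(3) = 2/5
m(4) = F(4) = 1
m(5) = F(5) = 1
E[N_5] = m(5) = 1

1


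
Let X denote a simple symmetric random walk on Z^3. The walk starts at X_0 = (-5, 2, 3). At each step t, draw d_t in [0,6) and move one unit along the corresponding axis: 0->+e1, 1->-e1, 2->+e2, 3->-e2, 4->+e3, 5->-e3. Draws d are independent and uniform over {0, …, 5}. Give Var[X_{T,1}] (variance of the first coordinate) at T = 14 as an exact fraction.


Outcome values over d=0..5: [1, -1, 0, 0, 0, 0]
Σy = 0, Σy² = 2, M = 6
μ = 0/6 = 0,  σ² = 2/6 − (0)² = 1/3
Independent increments: Var[X_14] = 14·σ² = 14·(1/3) = 14/3

14/3


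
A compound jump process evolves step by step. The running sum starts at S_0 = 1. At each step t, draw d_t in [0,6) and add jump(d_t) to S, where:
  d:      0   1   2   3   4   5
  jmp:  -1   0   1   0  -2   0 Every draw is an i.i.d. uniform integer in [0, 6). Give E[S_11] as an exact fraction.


Outcome values over d=0..5: [-1, 0, 1, 0, -2, 0]
Σy = -2, Σy² = 6, M = 6
μ = -2/6 = -1/3,  σ² = 6/6 − (-1/3)² = 8/9
E[S_11] = 1 + 11·(-1/3) = -8/3

-8/3


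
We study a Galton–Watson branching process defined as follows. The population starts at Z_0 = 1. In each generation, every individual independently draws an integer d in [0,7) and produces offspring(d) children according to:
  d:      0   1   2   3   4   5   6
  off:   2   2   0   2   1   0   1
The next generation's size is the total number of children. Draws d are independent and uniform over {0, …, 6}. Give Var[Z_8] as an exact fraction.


785220076830720/33232930569601

Outcome values over d=0..6: [2, 2, 0, 2, 1, 0, 1]
Σy = 8, Σy² = 14, M = 7
μ = 8/7 = 8/7,  σ² = 14/7 − (8/7)² = 34/49
V_0 = 0, E_0 = 1
V_1 = 34/49·E_0 + (8/7)²·V_0 = 34/49;  E_1 = 8/7
V_2 = 34/49·E_1 + (8/7)²·V_1 = 4080/2401;  E_2 = 64/49
V_3 = 34/49·E_2 + (8/7)²·V_2 = 367744/117649;  E_3 = 512/343
V_4 = 34/49·E_3 + (8/7)²·V_3 = 29506560/5764801;  E_4 = 4096/2401
V_5 = 34/49·E_4 + (8/7)²·V_4 = 2222792704/282475249;  E_5 = 32768/16807
V_6 = 34/49·E_5 + (8/7)²·V_5 = 160983613440/13841287201;  E_6 = 262144/117649
V_7 = 34/49·E_6 + (8/7)²·V_6 = 11351544561664/678223072849;  E_7 = 2097152/823543
V_8 = 34/49·E_7 + (8/7)²·V_7 = 785220076830720/33232930569601;  E_8 = 16777216/5764801


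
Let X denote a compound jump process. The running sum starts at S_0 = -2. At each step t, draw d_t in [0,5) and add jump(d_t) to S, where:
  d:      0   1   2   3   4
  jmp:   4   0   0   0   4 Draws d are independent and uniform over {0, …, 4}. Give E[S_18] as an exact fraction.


134/5

Outcome values over d=0..4: [4, 0, 0, 0, 4]
Σy = 8, Σy² = 32, M = 5
μ = 8/5 = 8/5,  σ² = 32/5 − (8/5)² = 96/25
E[S_18] = -2 + 18·(8/5) = 134/5


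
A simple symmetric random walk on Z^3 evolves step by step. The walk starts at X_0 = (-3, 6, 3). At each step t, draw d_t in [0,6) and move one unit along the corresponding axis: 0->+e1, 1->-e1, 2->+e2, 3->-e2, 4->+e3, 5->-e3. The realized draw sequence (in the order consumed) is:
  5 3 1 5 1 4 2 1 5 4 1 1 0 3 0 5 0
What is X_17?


(-5, 5, 1)

t=0: X=(-3, 6, 3), d=5 → -e3, X_1=(-3, 6, 2)
t=1: X=(-3, 6, 2), d=3 → -e2, X_2=(-3, 5, 2)
t=2: X=(-3, 5, 2), d=1 → -e1, X_3=(-4, 5, 2)
t=3: X=(-4, 5, 2), d=5 → -e3, X_4=(-4, 5, 1)
t=4: X=(-4, 5, 1), d=1 → -e1, X_5=(-5, 5, 1)
t=5: X=(-5, 5, 1), d=4 → +e3, X_6=(-5, 5, 2)
t=6: X=(-5, 5, 2), d=2 → +e2, X_7=(-5, 6, 2)
t=7: X=(-5, 6, 2), d=1 → -e1, X_8=(-6, 6, 2)
t=8: X=(-6, 6, 2), d=5 → -e3, X_9=(-6, 6, 1)
t=9: X=(-6, 6, 1), d=4 → +e3, X_10=(-6, 6, 2)
t=10: X=(-6, 6, 2), d=1 → -e1, X_11=(-7, 6, 2)
t=11: X=(-7, 6, 2), d=1 → -e1, X_12=(-8, 6, 2)
t=12: X=(-8, 6, 2), d=0 → +e1, X_13=(-7, 6, 2)
t=13: X=(-7, 6, 2), d=3 → -e2, X_14=(-7, 5, 2)
t=14: X=(-7, 5, 2), d=0 → +e1, X_15=(-6, 5, 2)
t=15: X=(-6, 5, 2), d=5 → -e3, X_16=(-6, 5, 1)
t=16: X=(-6, 5, 1), d=0 → +e1, X_17=(-5, 5, 1)
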